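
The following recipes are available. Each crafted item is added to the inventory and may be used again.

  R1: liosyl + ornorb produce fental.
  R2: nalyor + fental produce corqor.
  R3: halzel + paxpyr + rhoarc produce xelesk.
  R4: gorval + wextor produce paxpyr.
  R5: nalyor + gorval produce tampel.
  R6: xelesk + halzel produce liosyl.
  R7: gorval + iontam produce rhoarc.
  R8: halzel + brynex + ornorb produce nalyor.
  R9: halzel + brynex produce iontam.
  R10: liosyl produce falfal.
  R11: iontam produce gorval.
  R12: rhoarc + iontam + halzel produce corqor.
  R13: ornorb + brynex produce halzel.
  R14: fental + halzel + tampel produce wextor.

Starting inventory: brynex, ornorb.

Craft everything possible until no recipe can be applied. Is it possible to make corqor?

ornorb + brynex → halzel (R13).
Using R9, halzel and brynex make iontam.
Using R11, iontam makes gorval.
gorval + iontam → rhoarc (R7).
rhoarc + iontam + halzel → corqor (R12).

Yes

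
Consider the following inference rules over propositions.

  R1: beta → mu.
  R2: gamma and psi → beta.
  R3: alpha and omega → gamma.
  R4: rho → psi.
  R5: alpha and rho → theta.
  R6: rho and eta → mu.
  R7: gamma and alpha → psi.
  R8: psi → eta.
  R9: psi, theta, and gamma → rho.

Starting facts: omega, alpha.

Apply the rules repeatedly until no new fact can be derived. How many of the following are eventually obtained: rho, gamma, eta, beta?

From alpha and omega, R3 gives gamma.
From gamma and alpha, R7 gives psi.
From psi, R8 gives eta.
gamma and psi hold, so beta follows (R2).
rho would need psi, theta, and gamma (R9), but theta is never established.
gamma: reached.
eta: reached.
beta: reached.
Reached: gamma, eta, and beta — 3 of the 4.

3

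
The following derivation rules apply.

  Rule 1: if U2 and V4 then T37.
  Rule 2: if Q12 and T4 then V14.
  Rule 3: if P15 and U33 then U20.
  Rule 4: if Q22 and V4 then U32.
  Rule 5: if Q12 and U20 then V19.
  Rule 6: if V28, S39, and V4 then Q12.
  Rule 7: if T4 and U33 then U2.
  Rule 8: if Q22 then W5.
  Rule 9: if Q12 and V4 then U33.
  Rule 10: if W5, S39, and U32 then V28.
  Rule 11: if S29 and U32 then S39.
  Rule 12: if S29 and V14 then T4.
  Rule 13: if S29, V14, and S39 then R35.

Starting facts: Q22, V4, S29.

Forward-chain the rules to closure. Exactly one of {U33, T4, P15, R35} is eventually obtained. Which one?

U33

From Q22 and V4, Rule 4 gives U32.
Q22 holds, so W5 follows (Rule 8).
S29 and U32 hold, so S39 follows (Rule 11).
W5, S39, and U32 hold, so V28 follows (Rule 10).
V28, S39, and V4 hold, so Q12 follows (Rule 6).
Q12 and V4 hold, so U33 follows (Rule 9).
R35 would need S29, V14, and S39 (Rule 13), but V14 is never established. No rule produces P15, and it is not given. T4 would need S29 and V14 (Rule 12), but V14 is never established.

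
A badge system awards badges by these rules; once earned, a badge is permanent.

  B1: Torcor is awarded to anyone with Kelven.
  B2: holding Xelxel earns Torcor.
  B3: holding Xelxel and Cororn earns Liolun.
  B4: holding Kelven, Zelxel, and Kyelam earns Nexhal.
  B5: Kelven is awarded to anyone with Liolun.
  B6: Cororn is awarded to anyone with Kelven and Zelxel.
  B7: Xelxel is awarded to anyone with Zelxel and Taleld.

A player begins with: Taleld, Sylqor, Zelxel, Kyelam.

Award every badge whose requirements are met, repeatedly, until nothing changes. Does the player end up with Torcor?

Yes

With Zelxel and Taleld, Xelxel is earned (B7).
With Xelxel, Torcor is earned (B2).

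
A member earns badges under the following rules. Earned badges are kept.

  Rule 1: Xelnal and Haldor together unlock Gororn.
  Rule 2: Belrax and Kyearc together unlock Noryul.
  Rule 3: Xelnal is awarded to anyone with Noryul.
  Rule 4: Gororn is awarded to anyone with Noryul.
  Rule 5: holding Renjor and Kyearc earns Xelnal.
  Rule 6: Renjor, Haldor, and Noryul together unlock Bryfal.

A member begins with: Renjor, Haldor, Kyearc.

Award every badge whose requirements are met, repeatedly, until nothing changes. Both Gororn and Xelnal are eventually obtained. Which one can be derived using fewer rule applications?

Xelnal: With Renjor and Kyearc, Xelnal is earned (Rule 5). [1 rule application]
Gororn: With Renjor and Kyearc, Xelnal is earned (Rule 5). With Xelnal and Haldor, Gororn is earned (Rule 1). [2 rule applications]
Xelnal needs fewer.

Xelnal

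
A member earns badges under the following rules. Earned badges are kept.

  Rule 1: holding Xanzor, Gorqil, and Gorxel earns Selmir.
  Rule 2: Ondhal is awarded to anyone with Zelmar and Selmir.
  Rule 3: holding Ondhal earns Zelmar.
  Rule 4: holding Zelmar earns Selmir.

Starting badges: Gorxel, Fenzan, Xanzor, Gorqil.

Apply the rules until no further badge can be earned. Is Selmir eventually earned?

With Xanzor, Gorqil, and Gorxel, Selmir is earned (Rule 1).

Yes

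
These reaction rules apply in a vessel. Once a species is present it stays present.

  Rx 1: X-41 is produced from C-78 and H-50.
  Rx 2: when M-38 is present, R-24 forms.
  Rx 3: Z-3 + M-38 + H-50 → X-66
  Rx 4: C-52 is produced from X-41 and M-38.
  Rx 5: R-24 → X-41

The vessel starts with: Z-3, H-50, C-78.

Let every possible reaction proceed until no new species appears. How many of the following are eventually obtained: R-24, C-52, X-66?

0

R-24 would need M-38 (Rx 2), but M-38 never forms.
C-52 would need X-41 and M-38 (Rx 4), but M-38 never forms.
X-66 would need Z-3, M-38, and H-50 (Rx 3), but M-38 never forms.
None of the 3 are reached.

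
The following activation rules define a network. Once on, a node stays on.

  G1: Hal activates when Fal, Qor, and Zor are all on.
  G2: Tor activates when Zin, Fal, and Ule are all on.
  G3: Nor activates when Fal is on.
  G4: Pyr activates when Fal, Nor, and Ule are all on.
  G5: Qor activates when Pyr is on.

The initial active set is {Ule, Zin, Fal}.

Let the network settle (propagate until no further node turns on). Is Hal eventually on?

No

Hal would need Fal, Qor, and Zor (G1), but Zor never turns on.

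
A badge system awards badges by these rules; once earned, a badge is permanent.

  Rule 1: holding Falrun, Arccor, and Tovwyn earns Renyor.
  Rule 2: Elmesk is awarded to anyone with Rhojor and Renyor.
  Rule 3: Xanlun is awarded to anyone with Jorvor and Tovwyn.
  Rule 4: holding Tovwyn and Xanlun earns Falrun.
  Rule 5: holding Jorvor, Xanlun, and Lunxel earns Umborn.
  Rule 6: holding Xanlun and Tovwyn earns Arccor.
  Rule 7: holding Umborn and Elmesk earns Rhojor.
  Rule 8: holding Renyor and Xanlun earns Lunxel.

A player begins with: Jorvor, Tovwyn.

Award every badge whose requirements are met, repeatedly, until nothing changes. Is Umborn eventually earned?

With Jorvor and Tovwyn, Xanlun is earned (Rule 3).
With Tovwyn and Xanlun, Falrun is earned (Rule 4).
With Xanlun and Tovwyn, Arccor is earned (Rule 6).
With Falrun, Arccor, and Tovwyn, Renyor is earned (Rule 1).
With Renyor and Xanlun, Lunxel is earned (Rule 8).
With Jorvor, Xanlun, and Lunxel, Umborn is earned (Rule 5).

Yes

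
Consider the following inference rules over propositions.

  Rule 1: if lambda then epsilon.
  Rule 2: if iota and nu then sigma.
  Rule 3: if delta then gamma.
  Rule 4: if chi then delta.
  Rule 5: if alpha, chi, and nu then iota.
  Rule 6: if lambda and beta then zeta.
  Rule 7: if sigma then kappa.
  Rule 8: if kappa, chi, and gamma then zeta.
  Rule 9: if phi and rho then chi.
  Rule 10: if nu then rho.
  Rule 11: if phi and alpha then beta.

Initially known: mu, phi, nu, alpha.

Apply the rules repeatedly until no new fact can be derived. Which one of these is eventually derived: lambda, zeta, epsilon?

zeta

From nu, Rule 10 gives rho.
phi and rho hold, so chi follows (Rule 9).
From alpha, chi, and nu, Rule 5 gives iota.
chi holds, so delta follows (Rule 4).
From delta, Rule 3 gives gamma.
From iota and nu, Rule 2 gives sigma.
sigma holds, so kappa follows (Rule 7).
From kappa, chi, and gamma, Rule 8 gives zeta.
epsilon would need lambda (Rule 1), but lambda is never established. No rule produces lambda, and it is not given.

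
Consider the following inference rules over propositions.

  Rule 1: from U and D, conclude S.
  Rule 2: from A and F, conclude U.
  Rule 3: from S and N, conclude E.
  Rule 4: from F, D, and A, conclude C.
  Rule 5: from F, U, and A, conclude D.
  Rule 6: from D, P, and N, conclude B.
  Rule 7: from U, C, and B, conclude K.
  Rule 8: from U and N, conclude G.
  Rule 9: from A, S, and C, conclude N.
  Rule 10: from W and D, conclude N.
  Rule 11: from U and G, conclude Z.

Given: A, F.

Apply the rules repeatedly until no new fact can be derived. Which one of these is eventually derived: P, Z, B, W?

A and F hold, so U follows (Rule 2).
From F, U, and A, Rule 5 gives D.
From F, D, and A, Rule 4 gives C.
From U and D, Rule 1 gives S.
A, S, and C hold, so N follows (Rule 9).
From U and N, Rule 8 gives G.
U and G hold, so Z follows (Rule 11).
B would need D, P, and N (Rule 6), but P is never established. No rule produces W, and it is not given. No rule produces P, and it is not given.

Z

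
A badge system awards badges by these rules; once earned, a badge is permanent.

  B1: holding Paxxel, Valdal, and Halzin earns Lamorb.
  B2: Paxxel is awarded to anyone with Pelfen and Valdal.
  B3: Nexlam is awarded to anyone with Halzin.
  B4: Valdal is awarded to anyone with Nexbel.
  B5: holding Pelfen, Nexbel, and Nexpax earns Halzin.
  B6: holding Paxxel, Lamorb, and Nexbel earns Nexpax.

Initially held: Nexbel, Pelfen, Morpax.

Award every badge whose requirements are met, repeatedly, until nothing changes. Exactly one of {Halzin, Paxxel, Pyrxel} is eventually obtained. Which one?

Paxxel

With Nexbel, Valdal is earned (B4).
With Pelfen and Valdal, Paxxel is earned (B2).
No rule produces Pyrxel, and it is not given. Halzin would need Pelfen, Nexbel, and Nexpax (B5), but Nexpax is never earned.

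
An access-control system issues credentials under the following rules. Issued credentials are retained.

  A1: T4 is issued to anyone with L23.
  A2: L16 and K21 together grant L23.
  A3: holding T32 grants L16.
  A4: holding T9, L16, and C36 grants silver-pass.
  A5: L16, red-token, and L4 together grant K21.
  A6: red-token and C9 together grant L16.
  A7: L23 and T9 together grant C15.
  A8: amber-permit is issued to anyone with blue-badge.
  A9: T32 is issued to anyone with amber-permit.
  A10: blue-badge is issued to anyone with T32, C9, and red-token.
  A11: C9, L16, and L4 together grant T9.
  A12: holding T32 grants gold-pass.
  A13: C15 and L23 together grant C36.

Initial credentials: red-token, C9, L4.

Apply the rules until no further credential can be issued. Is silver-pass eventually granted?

Yes

Holding red-token and C9 grants L16 (A6).
Holding C9, L16, and L4 grants T9 (A11).
Holding L16, red-token, and L4 grants K21 (A5).
Holding L16 and K21 grants L23 (A2).
Holding L23 and T9 grants C15 (A7).
Holding C15 and L23 grants C36 (A13).
Holding T9, L16, and C36 grants silver-pass (A4).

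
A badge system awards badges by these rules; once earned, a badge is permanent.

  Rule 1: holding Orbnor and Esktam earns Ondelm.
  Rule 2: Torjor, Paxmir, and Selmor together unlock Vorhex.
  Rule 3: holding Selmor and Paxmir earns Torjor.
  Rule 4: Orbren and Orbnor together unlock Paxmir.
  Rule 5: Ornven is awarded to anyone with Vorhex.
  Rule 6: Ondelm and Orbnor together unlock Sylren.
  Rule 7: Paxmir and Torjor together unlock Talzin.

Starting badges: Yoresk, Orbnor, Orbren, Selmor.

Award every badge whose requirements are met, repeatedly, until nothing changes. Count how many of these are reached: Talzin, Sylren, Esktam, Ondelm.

With Orbren and Orbnor, Paxmir is earned (Rule 4).
With Selmor and Paxmir, Torjor is earned (Rule 3).
With Paxmir and Torjor, Talzin is earned (Rule 7).
Talzin: reached.
Sylren would need Ondelm and Orbnor (Rule 6), but Ondelm is never earned.
No rule produces Esktam, and it is not given.
Ondelm would need Orbnor and Esktam (Rule 1), but Esktam is never earned.
Reached: Talzin — 1 of the 4.

1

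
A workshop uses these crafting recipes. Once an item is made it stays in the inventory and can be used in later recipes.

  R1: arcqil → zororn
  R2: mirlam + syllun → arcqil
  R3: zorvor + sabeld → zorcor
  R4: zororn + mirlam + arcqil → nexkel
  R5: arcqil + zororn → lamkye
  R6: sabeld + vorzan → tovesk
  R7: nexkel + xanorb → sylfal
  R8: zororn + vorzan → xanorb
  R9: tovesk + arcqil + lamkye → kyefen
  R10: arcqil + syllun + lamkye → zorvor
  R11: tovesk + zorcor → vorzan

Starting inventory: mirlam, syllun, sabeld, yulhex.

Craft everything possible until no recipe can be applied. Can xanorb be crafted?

No

xanorb would need zororn and vorzan (R8), but vorzan is never obtained.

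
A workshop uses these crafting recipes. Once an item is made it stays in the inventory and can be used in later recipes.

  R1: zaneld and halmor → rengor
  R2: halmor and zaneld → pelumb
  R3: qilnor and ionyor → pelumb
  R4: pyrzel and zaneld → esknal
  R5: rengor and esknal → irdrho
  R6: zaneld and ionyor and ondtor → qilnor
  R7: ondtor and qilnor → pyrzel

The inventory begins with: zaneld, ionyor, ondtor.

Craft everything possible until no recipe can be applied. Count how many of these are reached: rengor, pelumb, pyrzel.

2

zaneld and ionyor and ondtor → qilnor (R6).
Using R7, ondtor and qilnor make pyrzel.
Using R3, qilnor and ionyor make pelumb.
rengor would need zaneld and halmor (R1), but halmor is never obtained.
pelumb: reached.
pyrzel: reached.
Reached: pelumb and pyrzel — 2 of the 3.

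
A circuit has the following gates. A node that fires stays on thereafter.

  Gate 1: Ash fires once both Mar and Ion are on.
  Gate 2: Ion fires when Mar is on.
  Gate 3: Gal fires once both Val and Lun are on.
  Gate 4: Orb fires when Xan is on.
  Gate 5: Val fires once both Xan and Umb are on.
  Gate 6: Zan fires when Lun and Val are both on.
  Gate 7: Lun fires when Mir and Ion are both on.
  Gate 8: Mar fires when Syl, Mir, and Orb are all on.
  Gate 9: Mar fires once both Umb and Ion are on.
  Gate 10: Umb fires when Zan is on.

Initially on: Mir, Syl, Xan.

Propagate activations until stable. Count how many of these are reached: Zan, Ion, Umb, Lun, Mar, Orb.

Xan is on, so Orb fires (Gate 4).
Syl, Mir, and Orb are on, so Mar fires (Gate 8).
Gate 2: Mar on → Ion on.
Mir and Ion are on, so Lun fires (Gate 7).
Zan would need Lun and Val (Gate 6), but Val never turns on.
Ion: reached.
Umb would need Zan (Gate 10), but Zan never turns on.
Lun: reached.
Mar: reached.
Orb: reached.
Reached: Ion, Lun, Mar, and Orb — 4 of the 6.

4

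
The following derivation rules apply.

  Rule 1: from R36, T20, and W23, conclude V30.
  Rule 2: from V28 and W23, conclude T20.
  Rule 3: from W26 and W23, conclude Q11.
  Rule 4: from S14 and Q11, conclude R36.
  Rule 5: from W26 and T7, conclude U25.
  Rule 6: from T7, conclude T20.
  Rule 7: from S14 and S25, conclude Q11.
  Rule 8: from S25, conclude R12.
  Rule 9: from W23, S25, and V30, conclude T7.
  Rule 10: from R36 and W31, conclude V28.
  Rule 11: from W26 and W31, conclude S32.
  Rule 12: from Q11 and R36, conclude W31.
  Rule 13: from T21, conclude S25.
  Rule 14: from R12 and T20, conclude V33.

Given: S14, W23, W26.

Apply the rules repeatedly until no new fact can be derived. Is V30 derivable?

W26 and W23 hold, so Q11 follows (Rule 3).
S14 and Q11 hold, so R36 follows (Rule 4).
Q11 and R36 hold, so W31 follows (Rule 12).
R36 and W31 hold, so V28 follows (Rule 10).
From V28 and W23, Rule 2 gives T20.
From R36, T20, and W23, Rule 1 gives V30.

Yes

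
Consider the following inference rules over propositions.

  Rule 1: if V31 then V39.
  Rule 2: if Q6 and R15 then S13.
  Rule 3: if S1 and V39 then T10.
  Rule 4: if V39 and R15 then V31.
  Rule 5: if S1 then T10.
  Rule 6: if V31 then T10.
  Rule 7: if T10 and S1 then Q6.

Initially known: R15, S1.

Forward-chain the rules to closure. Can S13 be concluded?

S1 holds, so T10 follows (Rule 5).
T10 and S1 hold, so Q6 follows (Rule 7).
From Q6 and R15, Rule 2 gives S13.

Yes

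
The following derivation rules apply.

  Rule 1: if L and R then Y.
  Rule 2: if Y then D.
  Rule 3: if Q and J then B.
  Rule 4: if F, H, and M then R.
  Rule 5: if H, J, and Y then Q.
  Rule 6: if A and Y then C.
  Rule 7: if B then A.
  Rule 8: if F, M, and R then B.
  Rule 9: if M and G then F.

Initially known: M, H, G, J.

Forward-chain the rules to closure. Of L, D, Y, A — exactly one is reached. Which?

A

M and G hold, so F follows (Rule 9).
F, H, and M hold, so R follows (Rule 4).
F, M, and R hold, so B follows (Rule 8).
B holds, so A follows (Rule 7).
No rule produces L, and it is not given. Y would need L and R (Rule 1), but L is never established. D would need Y (Rule 2), but Y is never established.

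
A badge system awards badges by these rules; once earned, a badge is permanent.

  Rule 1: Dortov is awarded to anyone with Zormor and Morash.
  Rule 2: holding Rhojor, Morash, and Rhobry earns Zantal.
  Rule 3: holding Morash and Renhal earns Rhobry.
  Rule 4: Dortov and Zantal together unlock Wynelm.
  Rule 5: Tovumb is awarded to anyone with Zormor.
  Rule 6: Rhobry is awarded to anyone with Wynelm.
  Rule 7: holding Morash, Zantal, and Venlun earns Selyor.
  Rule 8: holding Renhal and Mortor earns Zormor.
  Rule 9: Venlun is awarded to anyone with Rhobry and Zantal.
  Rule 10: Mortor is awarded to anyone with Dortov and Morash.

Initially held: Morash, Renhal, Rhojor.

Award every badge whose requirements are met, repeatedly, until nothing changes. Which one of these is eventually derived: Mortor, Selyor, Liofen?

With Morash and Renhal, Rhobry is earned (Rule 3).
With Rhojor, Morash, and Rhobry, Zantal is earned (Rule 2).
With Rhobry and Zantal, Venlun is earned (Rule 9).
With Morash, Zantal, and Venlun, Selyor is earned (Rule 7).
No rule produces Liofen, and it is not given. Mortor would need Dortov and Morash (Rule 10), but Dortov is never earned.

Selyor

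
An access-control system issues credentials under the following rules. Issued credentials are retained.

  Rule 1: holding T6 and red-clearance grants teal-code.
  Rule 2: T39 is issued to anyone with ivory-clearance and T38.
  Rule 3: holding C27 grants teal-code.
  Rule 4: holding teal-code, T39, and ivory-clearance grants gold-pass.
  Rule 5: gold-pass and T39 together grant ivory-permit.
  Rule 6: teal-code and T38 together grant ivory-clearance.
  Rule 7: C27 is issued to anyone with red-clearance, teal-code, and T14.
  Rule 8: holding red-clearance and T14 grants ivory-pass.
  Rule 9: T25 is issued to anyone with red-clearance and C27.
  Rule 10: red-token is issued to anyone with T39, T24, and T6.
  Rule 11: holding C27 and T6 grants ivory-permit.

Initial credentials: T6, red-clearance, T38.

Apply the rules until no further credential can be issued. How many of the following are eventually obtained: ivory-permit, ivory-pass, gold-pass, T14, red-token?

Holding T6 and red-clearance grants teal-code (Rule 1).
Holding teal-code and T38 grants ivory-clearance (Rule 6).
Holding ivory-clearance and T38 grants T39 (Rule 2).
Holding teal-code, T39, and ivory-clearance grants gold-pass (Rule 4).
Holding gold-pass and T39 grants ivory-permit (Rule 5).
ivory-permit: reached.
ivory-pass would need red-clearance and T14 (Rule 8), but T14 is never granted.
gold-pass: reached.
No rule produces T14, and it is not given.
red-token would need T39, T24, and T6 (Rule 10), but T24 is never granted.
Reached: ivory-permit and gold-pass — 2 of the 5.

2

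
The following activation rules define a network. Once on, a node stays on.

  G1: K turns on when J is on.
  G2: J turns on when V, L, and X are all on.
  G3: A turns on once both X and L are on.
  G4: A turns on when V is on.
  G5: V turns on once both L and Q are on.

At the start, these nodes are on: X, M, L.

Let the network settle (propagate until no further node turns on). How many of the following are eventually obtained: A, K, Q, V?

G3: X and L on → A on.
A: reached.
K would need J (G1), but J never turns on.
No rule produces Q, and it is not given.
V would need L and Q (G5), but Q never turns on.
Reached: A — 1 of the 4.

1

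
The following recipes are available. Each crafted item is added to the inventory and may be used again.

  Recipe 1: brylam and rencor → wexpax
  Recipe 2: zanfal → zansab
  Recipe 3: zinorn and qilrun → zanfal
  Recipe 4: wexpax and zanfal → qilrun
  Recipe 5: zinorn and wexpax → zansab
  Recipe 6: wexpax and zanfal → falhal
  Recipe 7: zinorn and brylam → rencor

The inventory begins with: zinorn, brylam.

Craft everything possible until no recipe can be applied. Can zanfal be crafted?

No

zanfal would need zinorn and qilrun (Recipe 3), but qilrun is never obtained.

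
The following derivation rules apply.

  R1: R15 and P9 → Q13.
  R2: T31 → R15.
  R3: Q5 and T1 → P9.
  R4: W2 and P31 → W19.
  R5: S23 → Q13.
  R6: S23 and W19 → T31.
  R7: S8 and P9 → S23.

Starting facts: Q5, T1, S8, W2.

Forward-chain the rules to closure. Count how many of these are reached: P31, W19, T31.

0

No rule produces P31, and it is not given.
W19 would need W2 and P31 (R4), but P31 is never established.
T31 would need S23 and W19 (R6), but W19 is never established.
None of the 3 are reached.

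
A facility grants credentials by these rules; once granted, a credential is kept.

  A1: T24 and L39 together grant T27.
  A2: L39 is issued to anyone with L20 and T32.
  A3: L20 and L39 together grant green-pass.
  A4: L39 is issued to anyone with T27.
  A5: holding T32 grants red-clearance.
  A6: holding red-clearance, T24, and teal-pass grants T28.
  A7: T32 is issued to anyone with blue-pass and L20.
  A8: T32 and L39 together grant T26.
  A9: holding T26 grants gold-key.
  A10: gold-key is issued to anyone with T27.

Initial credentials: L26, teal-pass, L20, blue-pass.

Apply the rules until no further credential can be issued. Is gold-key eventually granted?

Yes

Holding blue-pass and L20 grants T32 (A7).
Holding L20 and T32 grants L39 (A2).
Holding T32 and L39 grants T26 (A8).
Holding T26 grants gold-key (A9).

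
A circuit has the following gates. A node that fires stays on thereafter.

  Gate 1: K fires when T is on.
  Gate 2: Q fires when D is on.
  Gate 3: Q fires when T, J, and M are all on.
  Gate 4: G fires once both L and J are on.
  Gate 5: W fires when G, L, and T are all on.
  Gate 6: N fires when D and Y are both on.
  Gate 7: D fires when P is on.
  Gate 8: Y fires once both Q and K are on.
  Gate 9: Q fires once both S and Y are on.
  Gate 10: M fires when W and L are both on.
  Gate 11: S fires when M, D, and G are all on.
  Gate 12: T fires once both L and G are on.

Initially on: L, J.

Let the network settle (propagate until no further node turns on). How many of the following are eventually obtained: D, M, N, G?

L and J are on, so G fires (Gate 4).
Gate 12: L and G on → T on.
G, L, and T are on, so W fires (Gate 5).
Gate 10: W and L on → M on.
D would need P (Gate 7), but P never turns on.
M: reached.
N would need D and Y (Gate 6), but D never turns on.
G: reached.
Reached: M and G — 2 of the 4.

2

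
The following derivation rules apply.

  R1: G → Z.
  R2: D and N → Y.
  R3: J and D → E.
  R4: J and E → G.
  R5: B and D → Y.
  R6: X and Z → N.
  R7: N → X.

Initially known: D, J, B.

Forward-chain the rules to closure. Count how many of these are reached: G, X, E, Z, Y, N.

B and D hold, so Y follows (R5).
From J and D, R3 gives E.
J and E hold, so G follows (R4).
G holds, so Z follows (R1).
G: reached.
X would need N (R7), but N is never established.
E: reached.
Z: reached.
Y: reached.
N would need X and Z (R6), but X is never established.
Reached: G, E, Z, and Y — 4 of the 6.

4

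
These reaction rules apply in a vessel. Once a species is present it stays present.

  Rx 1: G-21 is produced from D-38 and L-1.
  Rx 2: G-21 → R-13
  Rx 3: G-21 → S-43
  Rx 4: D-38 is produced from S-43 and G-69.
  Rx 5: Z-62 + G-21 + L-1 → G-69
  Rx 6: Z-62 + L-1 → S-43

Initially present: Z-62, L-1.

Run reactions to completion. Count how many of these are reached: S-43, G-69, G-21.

1

Z-62 and L-1 present → S-43 forms (Rx 6).
S-43: reached.
G-69 would need Z-62, G-21, and L-1 (Rx 5), but G-21 never forms.
G-21 would need D-38 and L-1 (Rx 1), but D-38 never forms.
Reached: S-43 — 1 of the 3.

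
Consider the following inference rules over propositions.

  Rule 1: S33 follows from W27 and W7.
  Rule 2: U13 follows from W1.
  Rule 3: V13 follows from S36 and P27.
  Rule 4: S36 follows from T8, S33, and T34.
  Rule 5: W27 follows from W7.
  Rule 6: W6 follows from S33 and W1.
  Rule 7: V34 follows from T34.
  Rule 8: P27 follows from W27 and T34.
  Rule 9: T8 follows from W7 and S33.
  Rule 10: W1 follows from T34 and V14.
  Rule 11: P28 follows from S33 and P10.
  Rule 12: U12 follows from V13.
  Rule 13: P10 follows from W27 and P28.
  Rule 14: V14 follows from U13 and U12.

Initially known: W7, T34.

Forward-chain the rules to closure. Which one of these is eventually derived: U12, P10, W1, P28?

W7 holds, so W27 follows (Rule 5).
From W27 and W7, Rule 1 gives S33.
W27 and T34 hold, so P27 follows (Rule 8).
W7 and S33 hold, so T8 follows (Rule 9).
T8, S33, and T34 hold, so S36 follows (Rule 4).
From S36 and P27, Rule 3 gives V13.
From V13, Rule 12 gives U12.
W1 would need T34 and V14 (Rule 10), but V14 is never established. P10 would need W27 and P28 (Rule 13), but P28 is never established. P28 would need S33 and P10 (Rule 11), but P10 is never established.

U12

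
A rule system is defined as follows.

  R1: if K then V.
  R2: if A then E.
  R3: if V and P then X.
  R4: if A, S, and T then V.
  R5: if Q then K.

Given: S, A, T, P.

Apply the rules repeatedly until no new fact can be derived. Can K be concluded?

K would need Q (R5), but Q is never established.

No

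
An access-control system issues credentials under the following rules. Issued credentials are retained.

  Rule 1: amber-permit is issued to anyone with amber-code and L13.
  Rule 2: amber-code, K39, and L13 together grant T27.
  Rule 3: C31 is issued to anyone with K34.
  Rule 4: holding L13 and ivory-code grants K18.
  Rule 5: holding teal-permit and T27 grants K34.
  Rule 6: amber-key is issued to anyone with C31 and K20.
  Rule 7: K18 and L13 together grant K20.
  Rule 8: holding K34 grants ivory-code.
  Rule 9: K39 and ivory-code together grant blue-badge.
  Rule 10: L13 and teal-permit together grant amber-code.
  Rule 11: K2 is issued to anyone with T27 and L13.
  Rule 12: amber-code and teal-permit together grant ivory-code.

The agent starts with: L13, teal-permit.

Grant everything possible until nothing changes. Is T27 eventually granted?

T27 would need amber-code, K39, and L13 (Rule 2), but K39 is never granted.

No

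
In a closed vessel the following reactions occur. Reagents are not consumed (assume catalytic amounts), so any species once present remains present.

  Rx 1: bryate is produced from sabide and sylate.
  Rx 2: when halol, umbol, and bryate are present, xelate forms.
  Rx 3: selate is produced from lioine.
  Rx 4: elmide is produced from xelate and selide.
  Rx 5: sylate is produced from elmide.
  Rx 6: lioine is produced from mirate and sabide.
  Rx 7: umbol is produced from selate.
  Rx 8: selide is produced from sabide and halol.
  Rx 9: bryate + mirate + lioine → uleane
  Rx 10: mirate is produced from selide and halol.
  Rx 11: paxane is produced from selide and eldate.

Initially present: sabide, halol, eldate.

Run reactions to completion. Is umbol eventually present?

Yes

sabide and halol present → selide forms (Rx 8).
selide and halol present → mirate forms (Rx 10).
mirate and sabide present → lioine forms (Rx 6).
lioine present → selate forms (Rx 3).
selate present → umbol forms (Rx 7).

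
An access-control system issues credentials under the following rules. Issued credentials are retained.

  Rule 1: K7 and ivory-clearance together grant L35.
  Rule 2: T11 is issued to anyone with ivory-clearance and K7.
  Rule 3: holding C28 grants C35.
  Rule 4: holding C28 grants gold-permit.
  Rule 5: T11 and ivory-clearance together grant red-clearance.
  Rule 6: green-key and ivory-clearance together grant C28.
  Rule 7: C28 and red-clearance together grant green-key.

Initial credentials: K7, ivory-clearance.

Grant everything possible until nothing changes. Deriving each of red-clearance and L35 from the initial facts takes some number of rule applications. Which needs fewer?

L35: Holding K7 and ivory-clearance grants L35 (Rule 1). [1 rule application]
red-clearance: Holding ivory-clearance and K7 grants T11 (Rule 2). Holding T11 and ivory-clearance grants red-clearance (Rule 5). [2 rule applications]
L35 needs fewer.

L35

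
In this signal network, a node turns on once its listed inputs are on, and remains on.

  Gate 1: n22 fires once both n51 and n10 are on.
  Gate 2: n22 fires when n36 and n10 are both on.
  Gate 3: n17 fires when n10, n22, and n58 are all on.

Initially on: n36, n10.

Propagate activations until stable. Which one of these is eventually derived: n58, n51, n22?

n36 and n10 are on, so n22 fires (Gate 2).
No rule produces n58, and it is not given. No rule produces n51, and it is not given.

n22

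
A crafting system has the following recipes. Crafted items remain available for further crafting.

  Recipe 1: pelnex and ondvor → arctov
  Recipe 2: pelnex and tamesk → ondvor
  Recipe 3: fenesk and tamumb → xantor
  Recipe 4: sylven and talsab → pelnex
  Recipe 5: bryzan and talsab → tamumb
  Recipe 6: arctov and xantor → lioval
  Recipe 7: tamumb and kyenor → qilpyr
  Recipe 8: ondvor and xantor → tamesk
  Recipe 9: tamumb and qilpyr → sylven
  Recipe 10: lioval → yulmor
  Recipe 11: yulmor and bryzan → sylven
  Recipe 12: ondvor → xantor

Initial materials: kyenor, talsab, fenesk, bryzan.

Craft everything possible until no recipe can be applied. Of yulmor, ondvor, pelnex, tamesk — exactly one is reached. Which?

pelnex

Using Recipe 5, bryzan and talsab make tamumb.
tamumb and kyenor → qilpyr (Recipe 7).
Using Recipe 9, tamumb and qilpyr make sylven.
sylven and talsab → pelnex (Recipe 4).
ondvor would need pelnex and tamesk (Recipe 2), but tamesk is never obtained. yulmor would need lioval (Recipe 10), but lioval is never obtained. tamesk would need ondvor and xantor (Recipe 8), but ondvor is never obtained.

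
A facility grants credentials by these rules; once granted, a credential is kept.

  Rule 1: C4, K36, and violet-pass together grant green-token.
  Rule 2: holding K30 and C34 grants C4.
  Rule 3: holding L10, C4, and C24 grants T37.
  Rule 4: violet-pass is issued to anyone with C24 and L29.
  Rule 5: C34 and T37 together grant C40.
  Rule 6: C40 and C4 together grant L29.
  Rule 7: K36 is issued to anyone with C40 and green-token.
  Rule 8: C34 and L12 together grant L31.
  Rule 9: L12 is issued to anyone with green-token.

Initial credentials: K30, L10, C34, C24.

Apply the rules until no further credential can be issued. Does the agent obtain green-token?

No

green-token would need C4, K36, and violet-pass (Rule 1), but K36 is never granted.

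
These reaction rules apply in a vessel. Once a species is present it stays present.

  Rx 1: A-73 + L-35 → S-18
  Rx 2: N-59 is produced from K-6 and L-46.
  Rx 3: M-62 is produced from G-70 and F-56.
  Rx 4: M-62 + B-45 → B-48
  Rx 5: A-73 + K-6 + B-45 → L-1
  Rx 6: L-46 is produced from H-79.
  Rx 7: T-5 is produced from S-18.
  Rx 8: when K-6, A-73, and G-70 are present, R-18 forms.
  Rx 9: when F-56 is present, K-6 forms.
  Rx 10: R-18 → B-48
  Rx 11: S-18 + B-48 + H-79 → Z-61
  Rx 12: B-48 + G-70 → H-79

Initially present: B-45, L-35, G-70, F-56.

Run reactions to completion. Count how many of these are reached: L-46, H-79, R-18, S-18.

G-70 and F-56 present → M-62 forms (Rx 3).
M-62 and B-45 present → B-48 forms (Rx 4).
B-48 and G-70 present → H-79 forms (Rx 12).
H-79 present → L-46 forms (Rx 6).
L-46: reached.
H-79: reached.
R-18 would need K-6, A-73, and G-70 (Rx 8), but A-73 never forms.
S-18 would need A-73 and L-35 (Rx 1), but A-73 never forms.
Reached: L-46 and H-79 — 2 of the 4.

2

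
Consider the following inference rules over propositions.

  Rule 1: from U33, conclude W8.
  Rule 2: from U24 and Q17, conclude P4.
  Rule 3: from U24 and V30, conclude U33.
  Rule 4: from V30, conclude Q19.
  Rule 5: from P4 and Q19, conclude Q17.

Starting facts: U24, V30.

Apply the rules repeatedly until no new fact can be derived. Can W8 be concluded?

Yes

From U24 and V30, Rule 3 gives U33.
From U33, Rule 1 gives W8.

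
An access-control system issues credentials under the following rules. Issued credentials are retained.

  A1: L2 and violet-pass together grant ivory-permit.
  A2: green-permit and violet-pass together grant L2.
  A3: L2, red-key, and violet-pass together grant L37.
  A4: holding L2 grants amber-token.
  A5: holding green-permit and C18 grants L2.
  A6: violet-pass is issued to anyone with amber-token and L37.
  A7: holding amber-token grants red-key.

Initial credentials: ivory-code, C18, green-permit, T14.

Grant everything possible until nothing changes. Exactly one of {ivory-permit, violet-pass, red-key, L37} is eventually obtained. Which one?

Holding green-permit and C18 grants L2 (A5).
Holding L2 grants amber-token (A4).
Holding amber-token grants red-key (A7).
L37 would need L2, red-key, and violet-pass (A3), but violet-pass is never granted. violet-pass would need amber-token and L37 (A6), but L37 is never granted. ivory-permit would need L2 and violet-pass (A1), but violet-pass is never granted.

red-key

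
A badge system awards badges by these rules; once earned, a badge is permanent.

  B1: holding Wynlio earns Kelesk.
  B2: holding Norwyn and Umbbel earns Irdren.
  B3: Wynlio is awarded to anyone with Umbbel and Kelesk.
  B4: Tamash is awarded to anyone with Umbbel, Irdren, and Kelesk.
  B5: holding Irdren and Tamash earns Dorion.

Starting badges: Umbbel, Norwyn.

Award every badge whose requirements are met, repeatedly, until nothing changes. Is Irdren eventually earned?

With Norwyn and Umbbel, Irdren is earned (B2).

Yes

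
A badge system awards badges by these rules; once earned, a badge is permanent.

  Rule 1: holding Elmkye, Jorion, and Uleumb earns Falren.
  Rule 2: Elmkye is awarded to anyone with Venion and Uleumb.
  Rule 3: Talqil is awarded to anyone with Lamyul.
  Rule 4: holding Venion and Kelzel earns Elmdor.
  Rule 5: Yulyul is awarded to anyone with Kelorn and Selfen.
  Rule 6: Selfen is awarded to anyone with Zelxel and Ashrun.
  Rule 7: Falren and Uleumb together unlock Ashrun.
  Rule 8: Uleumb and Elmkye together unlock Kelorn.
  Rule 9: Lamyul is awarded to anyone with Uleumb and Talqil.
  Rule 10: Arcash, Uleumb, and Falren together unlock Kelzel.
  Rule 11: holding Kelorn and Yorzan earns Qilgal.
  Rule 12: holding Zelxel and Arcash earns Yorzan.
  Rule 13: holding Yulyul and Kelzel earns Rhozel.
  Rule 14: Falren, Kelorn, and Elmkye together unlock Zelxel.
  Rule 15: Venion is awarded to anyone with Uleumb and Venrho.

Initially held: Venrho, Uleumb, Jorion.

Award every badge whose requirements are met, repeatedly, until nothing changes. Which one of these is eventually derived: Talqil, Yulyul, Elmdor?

Yulyul

With Uleumb and Venrho, Venion is earned (Rule 15).
With Venion and Uleumb, Elmkye is earned (Rule 2).
With Elmkye, Jorion, and Uleumb, Falren is earned (Rule 1).
With Uleumb and Elmkye, Kelorn is earned (Rule 8).
With Falren, Kelorn, and Elmkye, Zelxel is earned (Rule 14).
With Falren and Uleumb, Ashrun is earned (Rule 7).
With Zelxel and Ashrun, Selfen is earned (Rule 6).
With Kelorn and Selfen, Yulyul is earned (Rule 5).
Talqil would need Lamyul (Rule 3), but Lamyul is never earned. Elmdor would need Venion and Kelzel (Rule 4), but Kelzel is never earned.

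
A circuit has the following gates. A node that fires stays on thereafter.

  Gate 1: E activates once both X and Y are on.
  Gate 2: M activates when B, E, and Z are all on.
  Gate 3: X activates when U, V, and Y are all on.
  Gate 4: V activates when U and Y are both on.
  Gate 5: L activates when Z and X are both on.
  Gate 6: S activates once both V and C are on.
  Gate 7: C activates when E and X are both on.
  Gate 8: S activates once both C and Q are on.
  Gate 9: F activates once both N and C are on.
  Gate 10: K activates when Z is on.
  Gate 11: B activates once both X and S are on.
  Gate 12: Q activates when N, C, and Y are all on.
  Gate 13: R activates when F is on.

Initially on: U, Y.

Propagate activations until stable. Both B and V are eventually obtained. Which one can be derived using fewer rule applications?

V: Gate 4: U and Y on → V on. [1 rule application]
B: Gate 4: U and Y on → V on. Gate 3: U, V, and Y on → X on. X and Y are on, so E activates (Gate 1). Gate 7: E and X on → C on. V and C are on, so S activates (Gate 6). Gate 11: X and S on → B on. [6 rule applications]
V needs fewer.

V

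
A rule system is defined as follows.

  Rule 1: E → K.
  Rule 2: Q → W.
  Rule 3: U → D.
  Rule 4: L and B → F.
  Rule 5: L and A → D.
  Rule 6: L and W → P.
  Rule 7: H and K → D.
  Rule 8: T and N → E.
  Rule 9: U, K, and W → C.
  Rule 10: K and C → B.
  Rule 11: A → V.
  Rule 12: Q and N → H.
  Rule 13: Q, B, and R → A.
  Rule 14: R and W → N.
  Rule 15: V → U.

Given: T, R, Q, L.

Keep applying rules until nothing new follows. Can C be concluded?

No

C would need U, K, and W (Rule 9), but U is never established.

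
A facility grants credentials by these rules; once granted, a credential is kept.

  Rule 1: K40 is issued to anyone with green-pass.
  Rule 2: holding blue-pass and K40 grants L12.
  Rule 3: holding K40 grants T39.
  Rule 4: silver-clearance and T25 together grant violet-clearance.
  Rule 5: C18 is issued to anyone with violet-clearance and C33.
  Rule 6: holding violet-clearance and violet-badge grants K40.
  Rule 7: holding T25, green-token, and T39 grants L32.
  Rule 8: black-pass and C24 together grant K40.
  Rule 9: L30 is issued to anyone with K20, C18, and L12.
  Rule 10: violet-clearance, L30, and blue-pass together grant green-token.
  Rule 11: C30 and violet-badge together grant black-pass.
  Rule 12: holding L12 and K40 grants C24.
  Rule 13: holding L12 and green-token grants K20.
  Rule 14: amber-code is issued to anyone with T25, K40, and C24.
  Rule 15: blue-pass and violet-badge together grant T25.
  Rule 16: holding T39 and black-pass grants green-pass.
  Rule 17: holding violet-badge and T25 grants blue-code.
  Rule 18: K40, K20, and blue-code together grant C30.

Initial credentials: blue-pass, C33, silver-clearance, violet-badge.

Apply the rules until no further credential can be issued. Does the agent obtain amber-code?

Yes

Holding blue-pass and violet-badge grants T25 (Rule 15).
Holding silver-clearance and T25 grants violet-clearance (Rule 4).
Holding violet-clearance and violet-badge grants K40 (Rule 6).
Holding blue-pass and K40 grants L12 (Rule 2).
Holding L12 and K40 grants C24 (Rule 12).
Holding T25, K40, and C24 grants amber-code (Rule 14).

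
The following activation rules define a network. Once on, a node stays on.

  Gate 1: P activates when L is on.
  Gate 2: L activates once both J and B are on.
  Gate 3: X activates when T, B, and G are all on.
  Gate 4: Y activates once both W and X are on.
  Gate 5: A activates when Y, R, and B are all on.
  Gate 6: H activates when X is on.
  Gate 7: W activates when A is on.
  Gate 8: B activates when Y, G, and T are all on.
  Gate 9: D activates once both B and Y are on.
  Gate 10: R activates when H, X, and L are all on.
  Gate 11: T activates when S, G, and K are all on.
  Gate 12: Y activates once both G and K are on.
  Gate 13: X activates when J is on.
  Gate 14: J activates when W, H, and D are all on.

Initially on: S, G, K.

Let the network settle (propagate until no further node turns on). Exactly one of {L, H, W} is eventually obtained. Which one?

H

G and K are on, so Y activates (Gate 12).
Gate 11: S, G, and K on → T on.
Y, G, and T are on, so B activates (Gate 8).
Gate 3: T, B, and G on → X on.
Gate 6: X on → H on.
L would need J and B (Gate 2), but J never turns on. W would need A (Gate 7), but A never turns on.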